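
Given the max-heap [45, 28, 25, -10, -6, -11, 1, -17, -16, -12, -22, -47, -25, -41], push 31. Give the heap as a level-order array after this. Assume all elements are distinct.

append 31 at index 14 → [45, 28, 25, -10, -6, -11, 1, -17, -16, -12, -22, -47, -25, -41, 31]
31 > parent 1 at index 6, swap → [45, 28, 25, -10, -6, -11, 31, -17, -16, -12, -22, -47, -25, -41, 1]
31 > parent 25 at index 2, swap → [45, 28, 31, -10, -6, -11, 25, -17, -16, -12, -22, -47, -25, -41, 1]

[45, 28, 31, -10, -6, -11, 25, -17, -16, -12, -22, -47, -25, -41, 1]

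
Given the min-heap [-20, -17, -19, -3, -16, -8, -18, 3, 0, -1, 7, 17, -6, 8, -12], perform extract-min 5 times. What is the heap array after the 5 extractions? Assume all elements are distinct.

[-12, -6, -8, -3, -1, 7, 8, 3, 0, 17]

extract-min #1 returns -20:
  remove root -20; move last element -12 to root → [-12, -17, -19, -3, -16, -8, -18, 3, 0, -1, 7, 17, -6, 8]
  -12 vs smaller child -19 at index 2, swap → [-19, -17, -12, -3, -16, -8, -18, 3, 0, -1, 7, 17, -6, 8]
  -12 vs smaller child -18 at index 6, swap → [-19, -17, -18, -3, -16, -8, -12, 3, 0, -1, 7, 17, -6, 8]
extract-min #2 returns -19:
  remove root -19; move last element 8 to root → [8, -17, -18, -3, -16, -8, -12, 3, 0, -1, 7, 17, -6]
  8 vs smaller child -18 at index 2, swap → [-18, -17, 8, -3, -16, -8, -12, 3, 0, -1, 7, 17, -6]
  8 vs smaller child -12 at index 6, swap → [-18, -17, -12, -3, -16, -8, 8, 3, 0, -1, 7, 17, -6]
extract-min #3 returns -18:
  remove root -18; move last element -6 to root → [-6, -17, -12, -3, -16, -8, 8, 3, 0, -1, 7, 17]
  -6 vs smaller child -17 at index 1, swap → [-17, -6, -12, -3, -16, -8, 8, 3, 0, -1, 7, 17]
  -6 vs smaller child -16 at index 4, swap → [-17, -16, -12, -3, -6, -8, 8, 3, 0, -1, 7, 17]
extract-min #4 returns -17:
  remove root -17; move last element 17 to root → [17, -16, -12, -3, -6, -8, 8, 3, 0, -1, 7]
  17 vs smaller child -16 at index 1, swap → [-16, 17, -12, -3, -6, -8, 8, 3, 0, -1, 7]
  17 vs smaller child -6 at index 4, swap → [-16, -6, -12, -3, 17, -8, 8, 3, 0, -1, 7]
  17 vs smaller child -1 at index 9, swap → [-16, -6, -12, -3, -1, -8, 8, 3, 0, 17, 7]
extract-min #5 returns -16:
  remove root -16; move last element 7 to root → [7, -6, -12, -3, -1, -8, 8, 3, 0, 17]
  7 vs smaller child -12 at index 2, swap → [-12, -6, 7, -3, -1, -8, 8, 3, 0, 17]
  7 vs smaller child -8 at index 5, swap → [-12, -6, -8, -3, -1, 7, 8, 3, 0, 17]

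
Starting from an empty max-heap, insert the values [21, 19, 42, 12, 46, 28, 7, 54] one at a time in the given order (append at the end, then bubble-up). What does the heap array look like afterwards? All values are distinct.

[54, 46, 28, 42, 19, 21, 7, 12]

Insert 21:
  append 21 at index 0 → [21] (no swap needed)
Insert 19:
  append 19 at index 1 → [21, 19] (no swap needed)
Insert 42:
  append 42 at index 2 → [21, 19, 42]
  42 > parent 21 at index 0, swap → [42, 19, 21]
Insert 12:
  append 12 at index 3 → [42, 19, 21, 12] (no swap needed)
Insert 46:
  append 46 at index 4 → [42, 19, 21, 12, 46]
  46 > parent 19 at index 1, swap → [42, 46, 21, 12, 19]
  46 > parent 42 at index 0, swap → [46, 42, 21, 12, 19]
Insert 28:
  append 28 at index 5 → [46, 42, 21, 12, 19, 28]
  28 > parent 21 at index 2, swap → [46, 42, 28, 12, 19, 21]
Insert 7:
  append 7 at index 6 → [46, 42, 28, 12, 19, 21, 7] (no swap needed)
Insert 54:
  append 54 at index 7 → [46, 42, 28, 12, 19, 21, 7, 54]
  54 > parent 12 at index 3, swap → [46, 42, 28, 54, 19, 21, 7, 12]
  54 > parent 42 at index 1, swap → [46, 54, 28, 42, 19, 21, 7, 12]
  54 > parent 46 at index 0, swap → [54, 46, 28, 42, 19, 21, 7, 12]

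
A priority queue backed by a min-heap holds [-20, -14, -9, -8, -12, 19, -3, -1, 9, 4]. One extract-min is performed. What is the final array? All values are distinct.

[-14, -12, -9, -8, 4, 19, -3, -1, 9]

remove root -20; move last element 4 to root → [4, -14, -9, -8, -12, 19, -3, -1, 9]
4 vs smaller child -14 at index 1, swap → [-14, 4, -9, -8, -12, 19, -3, -1, 9]
4 vs smaller child -12 at index 4, swap → [-14, -12, -9, -8, 4, 19, -3, -1, 9]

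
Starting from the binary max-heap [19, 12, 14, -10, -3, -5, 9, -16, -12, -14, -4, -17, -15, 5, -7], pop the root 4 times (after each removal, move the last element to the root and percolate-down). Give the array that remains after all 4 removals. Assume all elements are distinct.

extract-max #1 returns 19:
  remove root 19; move last element -7 to root → [-7, 12, 14, -10, -3, -5, 9, -16, -12, -14, -4, -17, -15, 5]
  -7 vs larger child 14 at index 2, swap → [14, 12, -7, -10, -3, -5, 9, -16, -12, -14, -4, -17, -15, 5]
  -7 vs larger child 9 at index 6, swap → [14, 12, 9, -10, -3, -5, -7, -16, -12, -14, -4, -17, -15, 5]
  -7 vs only child 5 at index 13, swap → [14, 12, 9, -10, -3, -5, 5, -16, -12, -14, -4, -17, -15, -7]
extract-max #2 returns 14:
  remove root 14; move last element -7 to root → [-7, 12, 9, -10, -3, -5, 5, -16, -12, -14, -4, -17, -15]
  -7 vs larger child 12 at index 1, swap → [12, -7, 9, -10, -3, -5, 5, -16, -12, -14, -4, -17, -15]
  -7 vs larger child -3 at index 4, swap → [12, -3, 9, -10, -7, -5, 5, -16, -12, -14, -4, -17, -15]
  -7 vs larger child -4 at index 10, swap → [12, -3, 9, -10, -4, -5, 5, -16, -12, -14, -7, -17, -15]
extract-max #3 returns 12:
  remove root 12; move last element -15 to root → [-15, -3, 9, -10, -4, -5, 5, -16, -12, -14, -7, -17]
  -15 vs larger child 9 at index 2, swap → [9, -3, -15, -10, -4, -5, 5, -16, -12, -14, -7, -17]
  -15 vs larger child 5 at index 6, swap → [9, -3, 5, -10, -4, -5, -15, -16, -12, -14, -7, -17]
extract-max #4 returns 9:
  remove root 9; move last element -17 to root → [-17, -3, 5, -10, -4, -5, -15, -16, -12, -14, -7]
  -17 vs larger child 5 at index 2, swap → [5, -3, -17, -10, -4, -5, -15, -16, -12, -14, -7]
  -17 vs larger child -5 at index 5, swap → [5, -3, -5, -10, -4, -17, -15, -16, -12, -14, -7]

[5, -3, -5, -10, -4, -17, -15, -16, -12, -14, -7]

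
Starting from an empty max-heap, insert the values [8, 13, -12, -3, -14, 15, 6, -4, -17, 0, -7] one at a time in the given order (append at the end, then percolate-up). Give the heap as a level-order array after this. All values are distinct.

[15, 8, 13, -3, 0, -12, 6, -4, -17, -14, -7]

Insert 8:
  append 8 at index 0 → [8] (no swap needed)
Insert 13:
  append 13 at index 1 → [8, 13]
  13 > parent 8 at index 0, swap → [13, 8]
Insert -12:
  append -12 at index 2 → [13, 8, -12] (no swap needed)
Insert -3:
  append -3 at index 3 → [13, 8, -12, -3] (no swap needed)
Insert -14:
  append -14 at index 4 → [13, 8, -12, -3, -14] (no swap needed)
Insert 15:
  append 15 at index 5 → [13, 8, -12, -3, -14, 15]
  15 > parent -12 at index 2, swap → [13, 8, 15, -3, -14, -12]
  15 > parent 13 at index 0, swap → [15, 8, 13, -3, -14, -12]
Insert 6:
  append 6 at index 6 → [15, 8, 13, -3, -14, -12, 6] (no swap needed)
Insert -4:
  append -4 at index 7 → [15, 8, 13, -3, -14, -12, 6, -4] (no swap needed)
Insert -17:
  append -17 at index 8 → [15, 8, 13, -3, -14, -12, 6, -4, -17] (no swap needed)
Insert 0:
  append 0 at index 9 → [15, 8, 13, -3, -14, -12, 6, -4, -17, 0]
  0 > parent -14 at index 4, swap → [15, 8, 13, -3, 0, -12, 6, -4, -17, -14]
Insert -7:
  append -7 at index 10 → [15, 8, 13, -3, 0, -12, 6, -4, -17, -14, -7] (no swap needed)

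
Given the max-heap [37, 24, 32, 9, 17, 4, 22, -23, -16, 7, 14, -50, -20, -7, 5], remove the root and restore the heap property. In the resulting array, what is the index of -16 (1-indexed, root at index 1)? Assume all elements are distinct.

remove root 37; move last element 5 to root → [5, 24, 32, 9, 17, 4, 22, -23, -16, 7, 14, -50, -20, -7]
5 vs larger child 32 at index 3, swap → [32, 24, 5, 9, 17, 4, 22, -23, -16, 7, 14, -50, -20, -7]
5 vs larger child 22 at index 7, swap → [32, 24, 22, 9, 17, 4, 5, -23, -16, 7, 14, -50, -20, -7]
resulting array: [32, 24, 22, 9, 17, 4, 5, -23, -16, 7, 14, -50, -20, -7]

9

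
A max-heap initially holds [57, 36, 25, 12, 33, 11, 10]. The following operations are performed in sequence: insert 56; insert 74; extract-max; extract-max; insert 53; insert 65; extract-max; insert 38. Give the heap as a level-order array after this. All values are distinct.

insert 56:
  append 56 at index 7 → [57, 36, 25, 12, 33, 11, 10, 56]
  56 > parent 12 at index 3, swap → [57, 36, 25, 56, 33, 11, 10, 12]
  56 > parent 36 at index 1, swap → [57, 56, 25, 36, 33, 11, 10, 12]
insert 74:
  append 74 at index 8 → [57, 56, 25, 36, 33, 11, 10, 12, 74]
  74 > parent 36 at index 3, swap → [57, 56, 25, 74, 33, 11, 10, 12, 36]
  74 > parent 56 at index 1, swap → [57, 74, 25, 56, 33, 11, 10, 12, 36]
  74 > parent 57 at index 0, swap → [74, 57, 25, 56, 33, 11, 10, 12, 36]
extract-max → returns 74:
  remove root 74; move last element 36 to root → [36, 57, 25, 56, 33, 11, 10, 12]
  36 vs larger child 57 at index 1, swap → [57, 36, 25, 56, 33, 11, 10, 12]
  36 vs larger child 56 at index 3, swap → [57, 56, 25, 36, 33, 11, 10, 12]
extract-max → returns 57:
  remove root 57; move last element 12 to root → [12, 56, 25, 36, 33, 11, 10]
  12 vs larger child 56 at index 1, swap → [56, 12, 25, 36, 33, 11, 10]
  12 vs larger child 36 at index 3, swap → [56, 36, 25, 12, 33, 11, 10]
insert 53:
  append 53 at index 7 → [56, 36, 25, 12, 33, 11, 10, 53]
  53 > parent 12 at index 3, swap → [56, 36, 25, 53, 33, 11, 10, 12]
  53 > parent 36 at index 1, swap → [56, 53, 25, 36, 33, 11, 10, 12]
insert 65:
  append 65 at index 8 → [56, 53, 25, 36, 33, 11, 10, 12, 65]
  65 > parent 36 at index 3, swap → [56, 53, 25, 65, 33, 11, 10, 12, 36]
  65 > parent 53 at index 1, swap → [56, 65, 25, 53, 33, 11, 10, 12, 36]
  65 > parent 56 at index 0, swap → [65, 56, 25, 53, 33, 11, 10, 12, 36]
extract-max → returns 65:
  remove root 65; move last element 36 to root → [36, 56, 25, 53, 33, 11, 10, 12]
  36 vs larger child 56 at index 1, swap → [56, 36, 25, 53, 33, 11, 10, 12]
  36 vs larger child 53 at index 3, swap → [56, 53, 25, 36, 33, 11, 10, 12]
insert 38:
  append 38 at index 8 → [56, 53, 25, 36, 33, 11, 10, 12, 38]
  38 > parent 36 at index 3, swap → [56, 53, 25, 38, 33, 11, 10, 12, 36]

[56, 53, 25, 38, 33, 11, 10, 12, 36]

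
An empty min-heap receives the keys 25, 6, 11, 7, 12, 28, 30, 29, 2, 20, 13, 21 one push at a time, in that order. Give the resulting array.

Insert 25:
  append 25 at index 0 → [25] (no swap needed)
Insert 6:
  append 6 at index 1 → [25, 6]
  6 < parent 25 at index 0, swap → [6, 25]
Insert 11:
  append 11 at index 2 → [6, 25, 11] (no swap needed)
Insert 7:
  append 7 at index 3 → [6, 25, 11, 7]
  7 < parent 25 at index 1, swap → [6, 7, 11, 25]
Insert 12:
  append 12 at index 4 → [6, 7, 11, 25, 12] (no swap needed)
Insert 28:
  append 28 at index 5 → [6, 7, 11, 25, 12, 28] (no swap needed)
Insert 30:
  append 30 at index 6 → [6, 7, 11, 25, 12, 28, 30] (no swap needed)
Insert 29:
  append 29 at index 7 → [6, 7, 11, 25, 12, 28, 30, 29] (no swap needed)
Insert 2:
  append 2 at index 8 → [6, 7, 11, 25, 12, 28, 30, 29, 2]
  2 < parent 25 at index 3, swap → [6, 7, 11, 2, 12, 28, 30, 29, 25]
  2 < parent 7 at index 1, swap → [6, 2, 11, 7, 12, 28, 30, 29, 25]
  2 < parent 6 at index 0, swap → [2, 6, 11, 7, 12, 28, 30, 29, 25]
Insert 20:
  append 20 at index 9 → [2, 6, 11, 7, 12, 28, 30, 29, 25, 20] (no swap needed)
Insert 13:
  append 13 at index 10 → [2, 6, 11, 7, 12, 28, 30, 29, 25, 20, 13] (no swap needed)
Insert 21:
  append 21 at index 11 → [2, 6, 11, 7, 12, 28, 30, 29, 25, 20, 13, 21]
  21 < parent 28 at index 5, swap → [2, 6, 11, 7, 12, 21, 30, 29, 25, 20, 13, 28]

[2, 6, 11, 7, 12, 21, 30, 29, 25, 20, 13, 28]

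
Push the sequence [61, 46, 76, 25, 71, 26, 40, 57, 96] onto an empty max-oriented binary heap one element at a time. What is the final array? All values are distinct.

Insert 61:
  append 61 at index 0 → [61] (no swap needed)
Insert 46:
  append 46 at index 1 → [61, 46] (no swap needed)
Insert 76:
  append 76 at index 2 → [61, 46, 76]
  76 > parent 61 at index 0, swap → [76, 46, 61]
Insert 25:
  append 25 at index 3 → [76, 46, 61, 25] (no swap needed)
Insert 71:
  append 71 at index 4 → [76, 46, 61, 25, 71]
  71 > parent 46 at index 1, swap → [76, 71, 61, 25, 46]
Insert 26:
  append 26 at index 5 → [76, 71, 61, 25, 46, 26] (no swap needed)
Insert 40:
  append 40 at index 6 → [76, 71, 61, 25, 46, 26, 40] (no swap needed)
Insert 57:
  append 57 at index 7 → [76, 71, 61, 25, 46, 26, 40, 57]
  57 > parent 25 at index 3, swap → [76, 71, 61, 57, 46, 26, 40, 25]
Insert 96:
  append 96 at index 8 → [76, 71, 61, 57, 46, 26, 40, 25, 96]
  96 > parent 57 at index 3, swap → [76, 71, 61, 96, 46, 26, 40, 25, 57]
  96 > parent 71 at index 1, swap → [76, 96, 61, 71, 46, 26, 40, 25, 57]
  96 > parent 76 at index 0, swap → [96, 76, 61, 71, 46, 26, 40, 25, 57]

[96, 76, 61, 71, 46, 26, 40, 25, 57]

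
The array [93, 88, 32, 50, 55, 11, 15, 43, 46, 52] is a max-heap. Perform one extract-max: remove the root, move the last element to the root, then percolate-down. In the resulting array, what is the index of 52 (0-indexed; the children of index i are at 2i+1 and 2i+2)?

4

remove root 93; move last element 52 to root → [52, 88, 32, 50, 55, 11, 15, 43, 46]
52 vs larger child 88 at index 1, swap → [88, 52, 32, 50, 55, 11, 15, 43, 46]
52 vs larger child 55 at index 4, swap → [88, 55, 32, 50, 52, 11, 15, 43, 46]
resulting array: [88, 55, 32, 50, 52, 11, 15, 43, 46]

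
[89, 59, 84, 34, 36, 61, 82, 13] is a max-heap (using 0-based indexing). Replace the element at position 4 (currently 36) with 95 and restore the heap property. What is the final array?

[95, 89, 84, 34, 59, 61, 82, 13]

set index 4 from 36 to 95 → [89, 59, 84, 34, 95, 61, 82, 13]
95 > parent 59 at index 1, swap → [89, 95, 84, 34, 59, 61, 82, 13]
95 > parent 89 at index 0, swap → [95, 89, 84, 34, 59, 61, 82, 13]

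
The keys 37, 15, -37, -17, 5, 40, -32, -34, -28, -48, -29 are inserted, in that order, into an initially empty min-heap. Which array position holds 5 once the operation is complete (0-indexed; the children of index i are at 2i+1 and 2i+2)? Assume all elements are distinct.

9

Insert 37:
  append 37 at index 0 → [37] (no swap needed)
Insert 15:
  append 15 at index 1 → [37, 15]
  15 < parent 37 at index 0, swap → [15, 37]
Insert -37:
  append -37 at index 2 → [15, 37, -37]
  -37 < parent 15 at index 0, swap → [-37, 37, 15]
Insert -17:
  append -17 at index 3 → [-37, 37, 15, -17]
  -17 < parent 37 at index 1, swap → [-37, -17, 15, 37]
Insert 5:
  append 5 at index 4 → [-37, -17, 15, 37, 5] (no swap needed)
Insert 40:
  append 40 at index 5 → [-37, -17, 15, 37, 5, 40] (no swap needed)
Insert -32:
  append -32 at index 6 → [-37, -17, 15, 37, 5, 40, -32]
  -32 < parent 15 at index 2, swap → [-37, -17, -32, 37, 5, 40, 15]
Insert -34:
  append -34 at index 7 → [-37, -17, -32, 37, 5, 40, 15, -34]
  -34 < parent 37 at index 3, swap → [-37, -17, -32, -34, 5, 40, 15, 37]
  -34 < parent -17 at index 1, swap → [-37, -34, -32, -17, 5, 40, 15, 37]
Insert -28:
  append -28 at index 8 → [-37, -34, -32, -17, 5, 40, 15, 37, -28]
  -28 < parent -17 at index 3, swap → [-37, -34, -32, -28, 5, 40, 15, 37, -17]
Insert -48:
  append -48 at index 9 → [-37, -34, -32, -28, 5, 40, 15, 37, -17, -48]
  -48 < parent 5 at index 4, swap → [-37, -34, -32, -28, -48, 40, 15, 37, -17, 5]
  -48 < parent -34 at index 1, swap → [-37, -48, -32, -28, -34, 40, 15, 37, -17, 5]
  -48 < parent -37 at index 0, swap → [-48, -37, -32, -28, -34, 40, 15, 37, -17, 5]
Insert -29:
  append -29 at index 10 → [-48, -37, -32, -28, -34, 40, 15, 37, -17, 5, -29] (no swap needed)
resulting array: [-48, -37, -32, -28, -34, 40, 15, 37, -17, 5, -29]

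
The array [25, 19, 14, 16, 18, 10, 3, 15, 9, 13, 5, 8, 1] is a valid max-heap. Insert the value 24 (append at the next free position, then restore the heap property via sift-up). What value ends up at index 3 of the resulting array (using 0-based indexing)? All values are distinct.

16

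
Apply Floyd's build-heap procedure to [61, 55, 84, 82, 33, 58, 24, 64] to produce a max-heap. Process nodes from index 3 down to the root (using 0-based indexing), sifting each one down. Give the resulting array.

sift down from index 3: already satisfies heap property
sift down from index 2: already satisfies heap property
sift down from index 1:
  55 vs larger child 82 at index 3, swap → [61, 82, 84, 55, 33, 58, 24, 64]
  55 vs only child 64 at index 7, swap → [61, 82, 84, 64, 33, 58, 24, 55]
sift down from index 0:
  61 vs larger child 84 at index 2, swap → [84, 82, 61, 64, 33, 58, 24, 55]

[84, 82, 61, 64, 33, 58, 24, 55]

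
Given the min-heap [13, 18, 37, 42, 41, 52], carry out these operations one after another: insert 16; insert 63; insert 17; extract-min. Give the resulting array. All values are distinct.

insert 16:
  append 16 at index 6 → [13, 18, 37, 42, 41, 52, 16]
  16 < parent 37 at index 2, swap → [13, 18, 16, 42, 41, 52, 37]
insert 63:
  append 63 at index 7 → [13, 18, 16, 42, 41, 52, 37, 63] (no swap needed)
insert 17:
  append 17 at index 8 → [13, 18, 16, 42, 41, 52, 37, 63, 17]
  17 < parent 42 at index 3, swap → [13, 18, 16, 17, 41, 52, 37, 63, 42]
  17 < parent 18 at index 1, swap → [13, 17, 16, 18, 41, 52, 37, 63, 42]
extract-min → returns 13:
  remove root 13; move last element 42 to root → [42, 17, 16, 18, 41, 52, 37, 63]
  42 vs smaller child 16 at index 2, swap → [16, 17, 42, 18, 41, 52, 37, 63]
  42 vs smaller child 37 at index 6, swap → [16, 17, 37, 18, 41, 52, 42, 63]

[16, 17, 37, 18, 41, 52, 42, 63]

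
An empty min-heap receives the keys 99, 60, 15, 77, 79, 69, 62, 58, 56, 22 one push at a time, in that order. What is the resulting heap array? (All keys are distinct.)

[15, 22, 60, 58, 56, 69, 62, 99, 77, 79]

Insert 99:
  append 99 at index 0 → [99] (no swap needed)
Insert 60:
  append 60 at index 1 → [99, 60]
  60 < parent 99 at index 0, swap → [60, 99]
Insert 15:
  append 15 at index 2 → [60, 99, 15]
  15 < parent 60 at index 0, swap → [15, 99, 60]
Insert 77:
  append 77 at index 3 → [15, 99, 60, 77]
  77 < parent 99 at index 1, swap → [15, 77, 60, 99]
Insert 79:
  append 79 at index 4 → [15, 77, 60, 99, 79] (no swap needed)
Insert 69:
  append 69 at index 5 → [15, 77, 60, 99, 79, 69] (no swap needed)
Insert 62:
  append 62 at index 6 → [15, 77, 60, 99, 79, 69, 62] (no swap needed)
Insert 58:
  append 58 at index 7 → [15, 77, 60, 99, 79, 69, 62, 58]
  58 < parent 99 at index 3, swap → [15, 77, 60, 58, 79, 69, 62, 99]
  58 < parent 77 at index 1, swap → [15, 58, 60, 77, 79, 69, 62, 99]
Insert 56:
  append 56 at index 8 → [15, 58, 60, 77, 79, 69, 62, 99, 56]
  56 < parent 77 at index 3, swap → [15, 58, 60, 56, 79, 69, 62, 99, 77]
  56 < parent 58 at index 1, swap → [15, 56, 60, 58, 79, 69, 62, 99, 77]
Insert 22:
  append 22 at index 9 → [15, 56, 60, 58, 79, 69, 62, 99, 77, 22]
  22 < parent 79 at index 4, swap → [15, 56, 60, 58, 22, 69, 62, 99, 77, 79]
  22 < parent 56 at index 1, swap → [15, 22, 60, 58, 56, 69, 62, 99, 77, 79]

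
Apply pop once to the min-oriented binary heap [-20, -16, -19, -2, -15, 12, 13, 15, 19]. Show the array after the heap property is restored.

remove root -20; move last element 19 to root → [19, -16, -19, -2, -15, 12, 13, 15]
19 vs smaller child -19 at index 2, swap → [-19, -16, 19, -2, -15, 12, 13, 15]
19 vs smaller child 12 at index 5, swap → [-19, -16, 12, -2, -15, 19, 13, 15]

[-19, -16, 12, -2, -15, 19, 13, 15]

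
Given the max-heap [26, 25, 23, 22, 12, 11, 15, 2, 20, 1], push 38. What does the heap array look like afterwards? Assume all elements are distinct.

[38, 26, 23, 22, 25, 11, 15, 2, 20, 1, 12]

append 38 at index 10 → [26, 25, 23, 22, 12, 11, 15, 2, 20, 1, 38]
38 > parent 12 at index 4, swap → [26, 25, 23, 22, 38, 11, 15, 2, 20, 1, 12]
38 > parent 25 at index 1, swap → [26, 38, 23, 22, 25, 11, 15, 2, 20, 1, 12]
38 > parent 26 at index 0, swap → [38, 26, 23, 22, 25, 11, 15, 2, 20, 1, 12]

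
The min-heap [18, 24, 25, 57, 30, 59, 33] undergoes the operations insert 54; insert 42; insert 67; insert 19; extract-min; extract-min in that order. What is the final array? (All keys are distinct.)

[24, 30, 25, 42, 67, 59, 33, 57, 54]

insert 54:
  append 54 at index 7 → [18, 24, 25, 57, 30, 59, 33, 54]
  54 < parent 57 at index 3, swap → [18, 24, 25, 54, 30, 59, 33, 57]
insert 42:
  append 42 at index 8 → [18, 24, 25, 54, 30, 59, 33, 57, 42]
  42 < parent 54 at index 3, swap → [18, 24, 25, 42, 30, 59, 33, 57, 54]
insert 67:
  append 67 at index 9 → [18, 24, 25, 42, 30, 59, 33, 57, 54, 67] (no swap needed)
insert 19:
  append 19 at index 10 → [18, 24, 25, 42, 30, 59, 33, 57, 54, 67, 19]
  19 < parent 30 at index 4, swap → [18, 24, 25, 42, 19, 59, 33, 57, 54, 67, 30]
  19 < parent 24 at index 1, swap → [18, 19, 25, 42, 24, 59, 33, 57, 54, 67, 30]
extract-min → returns 18:
  remove root 18; move last element 30 to root → [30, 19, 25, 42, 24, 59, 33, 57, 54, 67]
  30 vs smaller child 19 at index 1, swap → [19, 30, 25, 42, 24, 59, 33, 57, 54, 67]
  30 vs smaller child 24 at index 4, swap → [19, 24, 25, 42, 30, 59, 33, 57, 54, 67]
extract-min → returns 19:
  remove root 19; move last element 67 to root → [67, 24, 25, 42, 30, 59, 33, 57, 54]
  67 vs smaller child 24 at index 1, swap → [24, 67, 25, 42, 30, 59, 33, 57, 54]
  67 vs smaller child 30 at index 4, swap → [24, 30, 25, 42, 67, 59, 33, 57, 54]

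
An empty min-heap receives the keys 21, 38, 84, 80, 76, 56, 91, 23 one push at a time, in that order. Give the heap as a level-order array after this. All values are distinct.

Insert 21:
  append 21 at index 0 → [21] (no swap needed)
Insert 38:
  append 38 at index 1 → [21, 38] (no swap needed)
Insert 84:
  append 84 at index 2 → [21, 38, 84] (no swap needed)
Insert 80:
  append 80 at index 3 → [21, 38, 84, 80] (no swap needed)
Insert 76:
  append 76 at index 4 → [21, 38, 84, 80, 76] (no swap needed)
Insert 56:
  append 56 at index 5 → [21, 38, 84, 80, 76, 56]
  56 < parent 84 at index 2, swap → [21, 38, 56, 80, 76, 84]
Insert 91:
  append 91 at index 6 → [21, 38, 56, 80, 76, 84, 91] (no swap needed)
Insert 23:
  append 23 at index 7 → [21, 38, 56, 80, 76, 84, 91, 23]
  23 < parent 80 at index 3, swap → [21, 38, 56, 23, 76, 84, 91, 80]
  23 < parent 38 at index 1, swap → [21, 23, 56, 38, 76, 84, 91, 80]

[21, 23, 56, 38, 76, 84, 91, 80]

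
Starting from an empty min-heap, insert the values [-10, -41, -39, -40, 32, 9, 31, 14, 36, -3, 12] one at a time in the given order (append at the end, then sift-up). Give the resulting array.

[-41, -40, -39, -10, -3, 9, 31, 14, 36, 32, 12]

Insert -10:
  append -10 at index 0 → [-10] (no swap needed)
Insert -41:
  append -41 at index 1 → [-10, -41]
  -41 < parent -10 at index 0, swap → [-41, -10]
Insert -39:
  append -39 at index 2 → [-41, -10, -39] (no swap needed)
Insert -40:
  append -40 at index 3 → [-41, -10, -39, -40]
  -40 < parent -10 at index 1, swap → [-41, -40, -39, -10]
Insert 32:
  append 32 at index 4 → [-41, -40, -39, -10, 32] (no swap needed)
Insert 9:
  append 9 at index 5 → [-41, -40, -39, -10, 32, 9] (no swap needed)
Insert 31:
  append 31 at index 6 → [-41, -40, -39, -10, 32, 9, 31] (no swap needed)
Insert 14:
  append 14 at index 7 → [-41, -40, -39, -10, 32, 9, 31, 14] (no swap needed)
Insert 36:
  append 36 at index 8 → [-41, -40, -39, -10, 32, 9, 31, 14, 36] (no swap needed)
Insert -3:
  append -3 at index 9 → [-41, -40, -39, -10, 32, 9, 31, 14, 36, -3]
  -3 < parent 32 at index 4, swap → [-41, -40, -39, -10, -3, 9, 31, 14, 36, 32]
Insert 12:
  append 12 at index 10 → [-41, -40, -39, -10, -3, 9, 31, 14, 36, 32, 12] (no swap needed)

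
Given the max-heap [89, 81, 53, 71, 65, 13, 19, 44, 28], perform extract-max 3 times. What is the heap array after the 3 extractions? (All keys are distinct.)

[65, 44, 53, 19, 28, 13]

extract-max #1 returns 89:
  remove root 89; move last element 28 to root → [28, 81, 53, 71, 65, 13, 19, 44]
  28 vs larger child 81 at index 1, swap → [81, 28, 53, 71, 65, 13, 19, 44]
  28 vs larger child 71 at index 3, swap → [81, 71, 53, 28, 65, 13, 19, 44]
  28 vs only child 44 at index 7, swap → [81, 71, 53, 44, 65, 13, 19, 28]
extract-max #2 returns 81:
  remove root 81; move last element 28 to root → [28, 71, 53, 44, 65, 13, 19]
  28 vs larger child 71 at index 1, swap → [71, 28, 53, 44, 65, 13, 19]
  28 vs larger child 65 at index 4, swap → [71, 65, 53, 44, 28, 13, 19]
extract-max #3 returns 71:
  remove root 71; move last element 19 to root → [19, 65, 53, 44, 28, 13]
  19 vs larger child 65 at index 1, swap → [65, 19, 53, 44, 28, 13]
  19 vs larger child 44 at index 3, swap → [65, 44, 53, 19, 28, 13]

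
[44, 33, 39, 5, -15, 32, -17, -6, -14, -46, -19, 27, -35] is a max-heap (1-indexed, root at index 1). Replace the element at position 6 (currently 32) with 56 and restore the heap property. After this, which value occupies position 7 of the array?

-17

set index 6 from 32 to 56 → [44, 33, 39, 5, -15, 56, -17, -6, -14, -46, -19, 27, -35]
56 > parent 39 at index 3, swap → [44, 33, 56, 5, -15, 39, -17, -6, -14, -46, -19, 27, -35]
56 > parent 44 at index 1, swap → [56, 33, 44, 5, -15, 39, -17, -6, -14, -46, -19, 27, -35]
resulting array: [56, 33, 44, 5, -15, 39, -17, -6, -14, -46, -19, 27, -35]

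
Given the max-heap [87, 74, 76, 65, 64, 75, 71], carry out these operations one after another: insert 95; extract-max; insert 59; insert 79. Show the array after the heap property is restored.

[87, 79, 76, 74, 64, 75, 71, 59, 65]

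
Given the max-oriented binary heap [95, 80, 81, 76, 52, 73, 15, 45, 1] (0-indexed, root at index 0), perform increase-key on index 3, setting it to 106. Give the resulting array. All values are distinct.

[106, 95, 81, 80, 52, 73, 15, 45, 1]

set index 3 from 76 to 106 → [95, 80, 81, 106, 52, 73, 15, 45, 1]
106 > parent 80 at index 1, swap → [95, 106, 81, 80, 52, 73, 15, 45, 1]
106 > parent 95 at index 0, swap → [106, 95, 81, 80, 52, 73, 15, 45, 1]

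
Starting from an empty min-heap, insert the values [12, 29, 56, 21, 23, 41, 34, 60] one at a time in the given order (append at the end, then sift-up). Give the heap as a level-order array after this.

Insert 12:
  append 12 at index 0 → [12] (no swap needed)
Insert 29:
  append 29 at index 1 → [12, 29] (no swap needed)
Insert 56:
  append 56 at index 2 → [12, 29, 56] (no swap needed)
Insert 21:
  append 21 at index 3 → [12, 29, 56, 21]
  21 < parent 29 at index 1, swap → [12, 21, 56, 29]
Insert 23:
  append 23 at index 4 → [12, 21, 56, 29, 23] (no swap needed)
Insert 41:
  append 41 at index 5 → [12, 21, 56, 29, 23, 41]
  41 < parent 56 at index 2, swap → [12, 21, 41, 29, 23, 56]
Insert 34:
  append 34 at index 6 → [12, 21, 41, 29, 23, 56, 34]
  34 < parent 41 at index 2, swap → [12, 21, 34, 29, 23, 56, 41]
Insert 60:
  append 60 at index 7 → [12, 21, 34, 29, 23, 56, 41, 60] (no swap needed)

[12, 21, 34, 29, 23, 56, 41, 60]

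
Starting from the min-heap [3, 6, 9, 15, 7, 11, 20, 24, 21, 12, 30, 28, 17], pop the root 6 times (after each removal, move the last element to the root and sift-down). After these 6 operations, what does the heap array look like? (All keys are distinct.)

extract-min #1 returns 3:
  remove root 3; move last element 17 to root → [17, 6, 9, 15, 7, 11, 20, 24, 21, 12, 30, 28]
  17 vs smaller child 6 at index 1, swap → [6, 17, 9, 15, 7, 11, 20, 24, 21, 12, 30, 28]
  17 vs smaller child 7 at index 4, swap → [6, 7, 9, 15, 17, 11, 20, 24, 21, 12, 30, 28]
  17 vs smaller child 12 at index 9, swap → [6, 7, 9, 15, 12, 11, 20, 24, 21, 17, 30, 28]
extract-min #2 returns 6:
  remove root 6; move last element 28 to root → [28, 7, 9, 15, 12, 11, 20, 24, 21, 17, 30]
  28 vs smaller child 7 at index 1, swap → [7, 28, 9, 15, 12, 11, 20, 24, 21, 17, 30]
  28 vs smaller child 12 at index 4, swap → [7, 12, 9, 15, 28, 11, 20, 24, 21, 17, 30]
  28 vs smaller child 17 at index 9, swap → [7, 12, 9, 15, 17, 11, 20, 24, 21, 28, 30]
extract-min #3 returns 7:
  remove root 7; move last element 30 to root → [30, 12, 9, 15, 17, 11, 20, 24, 21, 28]
  30 vs smaller child 9 at index 2, swap → [9, 12, 30, 15, 17, 11, 20, 24, 21, 28]
  30 vs smaller child 11 at index 5, swap → [9, 12, 11, 15, 17, 30, 20, 24, 21, 28]
extract-min #4 returns 9:
  remove root 9; move last element 28 to root → [28, 12, 11, 15, 17, 30, 20, 24, 21]
  28 vs smaller child 11 at index 2, swap → [11, 12, 28, 15, 17, 30, 20, 24, 21]
  28 vs smaller child 20 at index 6, swap → [11, 12, 20, 15, 17, 30, 28, 24, 21]
extract-min #5 returns 11:
  remove root 11; move last element 21 to root → [21, 12, 20, 15, 17, 30, 28, 24]
  21 vs smaller child 12 at index 1, swap → [12, 21, 20, 15, 17, 30, 28, 24]
  21 vs smaller child 15 at index 3, swap → [12, 15, 20, 21, 17, 30, 28, 24]
extract-min #6 returns 12:
  remove root 12; move last element 24 to root → [24, 15, 20, 21, 17, 30, 28]
  24 vs smaller child 15 at index 1, swap → [15, 24, 20, 21, 17, 30, 28]
  24 vs smaller child 17 at index 4, swap → [15, 17, 20, 21, 24, 30, 28]

[15, 17, 20, 21, 24, 30, 28]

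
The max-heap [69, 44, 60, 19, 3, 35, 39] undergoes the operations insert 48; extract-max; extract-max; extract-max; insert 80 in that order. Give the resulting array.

[80, 35, 44, 19, 3, 39]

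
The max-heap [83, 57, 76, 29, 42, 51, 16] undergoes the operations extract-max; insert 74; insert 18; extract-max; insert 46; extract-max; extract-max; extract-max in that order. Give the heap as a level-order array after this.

[46, 42, 18, 29, 16]

extract-max → returns 83:
  remove root 83; move last element 16 to root → [16, 57, 76, 29, 42, 51]
  16 vs larger child 76 at index 2, swap → [76, 57, 16, 29, 42, 51]
  16 vs only child 51 at index 5, swap → [76, 57, 51, 29, 42, 16]
insert 74:
  append 74 at index 6 → [76, 57, 51, 29, 42, 16, 74]
  74 > parent 51 at index 2, swap → [76, 57, 74, 29, 42, 16, 51]
insert 18:
  append 18 at index 7 → [76, 57, 74, 29, 42, 16, 51, 18] (no swap needed)
extract-max → returns 76:
  remove root 76; move last element 18 to root → [18, 57, 74, 29, 42, 16, 51]
  18 vs larger child 74 at index 2, swap → [74, 57, 18, 29, 42, 16, 51]
  18 vs larger child 51 at index 6, swap → [74, 57, 51, 29, 42, 16, 18]
insert 46:
  append 46 at index 7 → [74, 57, 51, 29, 42, 16, 18, 46]
  46 > parent 29 at index 3, swap → [74, 57, 51, 46, 42, 16, 18, 29]
extract-max → returns 74:
  remove root 74; move last element 29 to root → [29, 57, 51, 46, 42, 16, 18]
  29 vs larger child 57 at index 1, swap → [57, 29, 51, 46, 42, 16, 18]
  29 vs larger child 46 at index 3, swap → [57, 46, 51, 29, 42, 16, 18]
extract-max → returns 57:
  remove root 57; move last element 18 to root → [18, 46, 51, 29, 42, 16]
  18 vs larger child 51 at index 2, swap → [51, 46, 18, 29, 42, 16]
extract-max → returns 51:
  remove root 51; move last element 16 to root → [16, 46, 18, 29, 42]
  16 vs larger child 46 at index 1, swap → [46, 16, 18, 29, 42]
  16 vs larger child 42 at index 4, swap → [46, 42, 18, 29, 16]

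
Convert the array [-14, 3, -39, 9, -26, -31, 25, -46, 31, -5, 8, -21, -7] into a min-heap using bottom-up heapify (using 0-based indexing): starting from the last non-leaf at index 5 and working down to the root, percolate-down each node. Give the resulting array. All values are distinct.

sift down from index 5: already satisfies heap property
sift down from index 4: already satisfies heap property
sift down from index 3:
  9 vs smaller child -46 at index 7, swap → [-14, 3, -39, -46, -26, -31, 25, 9, 31, -5, 8, -21, -7]
sift down from index 2: already satisfies heap property
sift down from index 1:
  3 vs smaller child -46 at index 3, swap → [-14, -46, -39, 3, -26, -31, 25, 9, 31, -5, 8, -21, -7]
sift down from index 0:
  -14 vs smaller child -46 at index 1, swap → [-46, -14, -39, 3, -26, -31, 25, 9, 31, -5, 8, -21, -7]
  -14 vs smaller child -26 at index 4, swap → [-46, -26, -39, 3, -14, -31, 25, 9, 31, -5, 8, -21, -7]

[-46, -26, -39, 3, -14, -31, 25, 9, 31, -5, 8, -21, -7]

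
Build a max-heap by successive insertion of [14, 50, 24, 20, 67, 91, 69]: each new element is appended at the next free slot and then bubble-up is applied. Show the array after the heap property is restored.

[91, 50, 69, 14, 20, 24, 67]

Insert 14:
  append 14 at index 0 → [14] (no swap needed)
Insert 50:
  append 50 at index 1 → [14, 50]
  50 > parent 14 at index 0, swap → [50, 14]
Insert 24:
  append 24 at index 2 → [50, 14, 24] (no swap needed)
Insert 20:
  append 20 at index 3 → [50, 14, 24, 20]
  20 > parent 14 at index 1, swap → [50, 20, 24, 14]
Insert 67:
  append 67 at index 4 → [50, 20, 24, 14, 67]
  67 > parent 20 at index 1, swap → [50, 67, 24, 14, 20]
  67 > parent 50 at index 0, swap → [67, 50, 24, 14, 20]
Insert 91:
  append 91 at index 5 → [67, 50, 24, 14, 20, 91]
  91 > parent 24 at index 2, swap → [67, 50, 91, 14, 20, 24]
  91 > parent 67 at index 0, swap → [91, 50, 67, 14, 20, 24]
Insert 69:
  append 69 at index 6 → [91, 50, 67, 14, 20, 24, 69]
  69 > parent 67 at index 2, swap → [91, 50, 69, 14, 20, 24, 67]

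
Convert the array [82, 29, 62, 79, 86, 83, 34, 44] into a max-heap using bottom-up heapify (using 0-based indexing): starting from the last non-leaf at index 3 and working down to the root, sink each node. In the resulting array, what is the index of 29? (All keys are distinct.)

sift down from index 3: already satisfies heap property
sift down from index 2:
  62 vs larger child 83 at index 5, swap → [82, 29, 83, 79, 86, 62, 34, 44]
sift down from index 1:
  29 vs larger child 86 at index 4, swap → [82, 86, 83, 79, 29, 62, 34, 44]
sift down from index 0:
  82 vs larger child 86 at index 1, swap → [86, 82, 83, 79, 29, 62, 34, 44]
resulting array: [86, 82, 83, 79, 29, 62, 34, 44]

4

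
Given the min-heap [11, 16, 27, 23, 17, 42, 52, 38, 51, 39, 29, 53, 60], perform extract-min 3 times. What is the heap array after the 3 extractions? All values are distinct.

[23, 29, 27, 38, 39, 42, 52, 53, 51, 60]

extract-min #1 returns 11:
  remove root 11; move last element 60 to root → [60, 16, 27, 23, 17, 42, 52, 38, 51, 39, 29, 53]
  60 vs smaller child 16 at index 1, swap → [16, 60, 27, 23, 17, 42, 52, 38, 51, 39, 29, 53]
  60 vs smaller child 17 at index 4, swap → [16, 17, 27, 23, 60, 42, 52, 38, 51, 39, 29, 53]
  60 vs smaller child 29 at index 10, swap → [16, 17, 27, 23, 29, 42, 52, 38, 51, 39, 60, 53]
extract-min #2 returns 16:
  remove root 16; move last element 53 to root → [53, 17, 27, 23, 29, 42, 52, 38, 51, 39, 60]
  53 vs smaller child 17 at index 1, swap → [17, 53, 27, 23, 29, 42, 52, 38, 51, 39, 60]
  53 vs smaller child 23 at index 3, swap → [17, 23, 27, 53, 29, 42, 52, 38, 51, 39, 60]
  53 vs smaller child 38 at index 7, swap → [17, 23, 27, 38, 29, 42, 52, 53, 51, 39, 60]
extract-min #3 returns 17:
  remove root 17; move last element 60 to root → [60, 23, 27, 38, 29, 42, 52, 53, 51, 39]
  60 vs smaller child 23 at index 1, swap → [23, 60, 27, 38, 29, 42, 52, 53, 51, 39]
  60 vs smaller child 29 at index 4, swap → [23, 29, 27, 38, 60, 42, 52, 53, 51, 39]
  60 vs only child 39 at index 9, swap → [23, 29, 27, 38, 39, 42, 52, 53, 51, 60]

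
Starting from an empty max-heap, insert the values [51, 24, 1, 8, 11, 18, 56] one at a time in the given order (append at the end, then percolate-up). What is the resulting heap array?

[56, 24, 51, 8, 11, 1, 18]

Insert 51:
  append 51 at index 0 → [51] (no swap needed)
Insert 24:
  append 24 at index 1 → [51, 24] (no swap needed)
Insert 1:
  append 1 at index 2 → [51, 24, 1] (no swap needed)
Insert 8:
  append 8 at index 3 → [51, 24, 1, 8] (no swap needed)
Insert 11:
  append 11 at index 4 → [51, 24, 1, 8, 11] (no swap needed)
Insert 18:
  append 18 at index 5 → [51, 24, 1, 8, 11, 18]
  18 > parent 1 at index 2, swap → [51, 24, 18, 8, 11, 1]
Insert 56:
  append 56 at index 6 → [51, 24, 18, 8, 11, 1, 56]
  56 > parent 18 at index 2, swap → [51, 24, 56, 8, 11, 1, 18]
  56 > parent 51 at index 0, swap → [56, 24, 51, 8, 11, 1, 18]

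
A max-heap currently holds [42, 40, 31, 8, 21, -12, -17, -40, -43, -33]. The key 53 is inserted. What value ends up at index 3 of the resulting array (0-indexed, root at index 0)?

8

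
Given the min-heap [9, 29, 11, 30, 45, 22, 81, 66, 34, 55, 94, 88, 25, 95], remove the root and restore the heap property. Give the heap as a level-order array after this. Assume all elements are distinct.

[11, 29, 22, 30, 45, 25, 81, 66, 34, 55, 94, 88, 95]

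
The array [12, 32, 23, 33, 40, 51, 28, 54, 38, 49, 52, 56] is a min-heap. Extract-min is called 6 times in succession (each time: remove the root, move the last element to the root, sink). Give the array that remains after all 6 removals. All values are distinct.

extract-min #1 returns 12:
  remove root 12; move last element 56 to root → [56, 32, 23, 33, 40, 51, 28, 54, 38, 49, 52]
  56 vs smaller child 23 at index 2, swap → [23, 32, 56, 33, 40, 51, 28, 54, 38, 49, 52]
  56 vs smaller child 28 at index 6, swap → [23, 32, 28, 33, 40, 51, 56, 54, 38, 49, 52]
extract-min #2 returns 23:
  remove root 23; move last element 52 to root → [52, 32, 28, 33, 40, 51, 56, 54, 38, 49]
  52 vs smaller child 28 at index 2, swap → [28, 32, 52, 33, 40, 51, 56, 54, 38, 49]
  52 vs smaller child 51 at index 5, swap → [28, 32, 51, 33, 40, 52, 56, 54, 38, 49]
extract-min #3 returns 28:
  remove root 28; move last element 49 to root → [49, 32, 51, 33, 40, 52, 56, 54, 38]
  49 vs smaller child 32 at index 1, swap → [32, 49, 51, 33, 40, 52, 56, 54, 38]
  49 vs smaller child 33 at index 3, swap → [32, 33, 51, 49, 40, 52, 56, 54, 38]
  49 vs smaller child 38 at index 8, swap → [32, 33, 51, 38, 40, 52, 56, 54, 49]
extract-min #4 returns 32:
  remove root 32; move last element 49 to root → [49, 33, 51, 38, 40, 52, 56, 54]
  49 vs smaller child 33 at index 1, swap → [33, 49, 51, 38, 40, 52, 56, 54]
  49 vs smaller child 38 at index 3, swap → [33, 38, 51, 49, 40, 52, 56, 54]
extract-min #5 returns 33:
  remove root 33; move last element 54 to root → [54, 38, 51, 49, 40, 52, 56]
  54 vs smaller child 38 at index 1, swap → [38, 54, 51, 49, 40, 52, 56]
  54 vs smaller child 40 at index 4, swap → [38, 40, 51, 49, 54, 52, 56]
extract-min #6 returns 38:
  remove root 38; move last element 56 to root → [56, 40, 51, 49, 54, 52]
  56 vs smaller child 40 at index 1, swap → [40, 56, 51, 49, 54, 52]
  56 vs smaller child 49 at index 3, swap → [40, 49, 51, 56, 54, 52]

[40, 49, 51, 56, 54, 52]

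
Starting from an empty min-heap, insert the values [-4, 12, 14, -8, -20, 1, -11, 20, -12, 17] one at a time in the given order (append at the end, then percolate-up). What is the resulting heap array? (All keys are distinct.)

Insert -4:
  append -4 at index 0 → [-4] (no swap needed)
Insert 12:
  append 12 at index 1 → [-4, 12] (no swap needed)
Insert 14:
  append 14 at index 2 → [-4, 12, 14] (no swap needed)
Insert -8:
  append -8 at index 3 → [-4, 12, 14, -8]
  -8 < parent 12 at index 1, swap → [-4, -8, 14, 12]
  -8 < parent -4 at index 0, swap → [-8, -4, 14, 12]
Insert -20:
  append -20 at index 4 → [-8, -4, 14, 12, -20]
  -20 < parent -4 at index 1, swap → [-8, -20, 14, 12, -4]
  -20 < parent -8 at index 0, swap → [-20, -8, 14, 12, -4]
Insert 1:
  append 1 at index 5 → [-20, -8, 14, 12, -4, 1]
  1 < parent 14 at index 2, swap → [-20, -8, 1, 12, -4, 14]
Insert -11:
  append -11 at index 6 → [-20, -8, 1, 12, -4, 14, -11]
  -11 < parent 1 at index 2, swap → [-20, -8, -11, 12, -4, 14, 1]
Insert 20:
  append 20 at index 7 → [-20, -8, -11, 12, -4, 14, 1, 20] (no swap needed)
Insert -12:
  append -12 at index 8 → [-20, -8, -11, 12, -4, 14, 1, 20, -12]
  -12 < parent 12 at index 3, swap → [-20, -8, -11, -12, -4, 14, 1, 20, 12]
  -12 < parent -8 at index 1, swap → [-20, -12, -11, -8, -4, 14, 1, 20, 12]
Insert 17:
  append 17 at index 9 → [-20, -12, -11, -8, -4, 14, 1, 20, 12, 17] (no swap needed)

[-20, -12, -11, -8, -4, 14, 1, 20, 12, 17]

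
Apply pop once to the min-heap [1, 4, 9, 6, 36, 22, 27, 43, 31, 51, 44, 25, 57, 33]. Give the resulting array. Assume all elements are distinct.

remove root 1; move last element 33 to root → [33, 4, 9, 6, 36, 22, 27, 43, 31, 51, 44, 25, 57]
33 vs smaller child 4 at index 1, swap → [4, 33, 9, 6, 36, 22, 27, 43, 31, 51, 44, 25, 57]
33 vs smaller child 6 at index 3, swap → [4, 6, 9, 33, 36, 22, 27, 43, 31, 51, 44, 25, 57]
33 vs smaller child 31 at index 8, swap → [4, 6, 9, 31, 36, 22, 27, 43, 33, 51, 44, 25, 57]

[4, 6, 9, 31, 36, 22, 27, 43, 33, 51, 44, 25, 57]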